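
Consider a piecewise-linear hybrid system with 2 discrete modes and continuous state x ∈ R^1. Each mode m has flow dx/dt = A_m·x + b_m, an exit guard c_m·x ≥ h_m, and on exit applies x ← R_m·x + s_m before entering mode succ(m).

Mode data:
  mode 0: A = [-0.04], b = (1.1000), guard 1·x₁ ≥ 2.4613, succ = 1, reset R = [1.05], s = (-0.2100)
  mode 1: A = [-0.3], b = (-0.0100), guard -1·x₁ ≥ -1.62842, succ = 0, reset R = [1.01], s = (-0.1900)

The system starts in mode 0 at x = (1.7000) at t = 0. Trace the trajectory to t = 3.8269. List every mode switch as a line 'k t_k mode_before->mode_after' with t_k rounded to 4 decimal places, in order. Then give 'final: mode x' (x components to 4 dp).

1 0.7488 0->1
2 1.9848 1->0
3 2.9702 0->1
final: 1 1.8287

Mode 0: guard c·x = 2.4613 hit at Δt = 0.7488 (t = 0.7488), x⁻ = (2.4613) → reset → x⁺ = (2.3744), jump to mode 1
Mode 1: guard c·x = -1.6284 hit at Δt = 1.2360 (t = 1.9848), x⁻ = (1.6284) → reset → x⁺ = (1.4547), jump to mode 0
Mode 0: guard c·x = 2.4613 hit at Δt = 0.9854 (t = 2.9702), x⁻ = (2.4613) → reset → x⁺ = (2.3744), jump to mode 1
Mode 1: flow for 0.8567 to horizon, guard not reached → x = (1.8287)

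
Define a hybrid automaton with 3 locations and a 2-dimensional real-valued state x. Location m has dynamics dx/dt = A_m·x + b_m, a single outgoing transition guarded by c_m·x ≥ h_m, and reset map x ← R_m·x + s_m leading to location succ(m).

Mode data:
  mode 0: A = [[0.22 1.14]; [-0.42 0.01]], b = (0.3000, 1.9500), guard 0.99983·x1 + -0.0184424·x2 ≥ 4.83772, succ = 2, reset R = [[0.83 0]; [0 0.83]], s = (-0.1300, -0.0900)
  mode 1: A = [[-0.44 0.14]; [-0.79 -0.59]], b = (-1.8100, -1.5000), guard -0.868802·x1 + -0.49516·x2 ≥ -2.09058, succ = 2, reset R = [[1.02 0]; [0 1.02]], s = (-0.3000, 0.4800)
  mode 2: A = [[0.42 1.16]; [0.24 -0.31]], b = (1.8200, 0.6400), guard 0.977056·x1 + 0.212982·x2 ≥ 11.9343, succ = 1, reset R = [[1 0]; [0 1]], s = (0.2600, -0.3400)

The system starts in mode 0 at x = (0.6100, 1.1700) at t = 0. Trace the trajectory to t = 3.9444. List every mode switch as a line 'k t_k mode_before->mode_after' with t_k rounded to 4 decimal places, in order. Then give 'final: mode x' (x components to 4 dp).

1 1.3631 0->2
2 2.3183 2->1
3 3.4638 1->2
final: 2 4.7345 -3.0684

Mode 0: guard c·x = 4.8377 hit at Δt = 1.3631 (t = 1.3631), x⁻ = (4.8836, 2.4414) → reset → x⁺ = (3.9234, 1.9364), jump to mode 2
Mode 2: guard c·x = 11.9343 hit at Δt = 0.9552 (t = 2.3183), x⁻ = (11.4614, 3.4550) → reset → x⁺ = (11.7214, 3.1150), jump to mode 1
Mode 1: guard c·x = -2.0906 hit at Δt = 1.1455 (t = 3.4638), x⁻ = (5.1831, -4.8721) → reset → x⁺ = (4.9867, -4.4895), jump to mode 2
Mode 2: flow for 0.4806 to horizon, guard not reached → x = (4.7345, -3.0684)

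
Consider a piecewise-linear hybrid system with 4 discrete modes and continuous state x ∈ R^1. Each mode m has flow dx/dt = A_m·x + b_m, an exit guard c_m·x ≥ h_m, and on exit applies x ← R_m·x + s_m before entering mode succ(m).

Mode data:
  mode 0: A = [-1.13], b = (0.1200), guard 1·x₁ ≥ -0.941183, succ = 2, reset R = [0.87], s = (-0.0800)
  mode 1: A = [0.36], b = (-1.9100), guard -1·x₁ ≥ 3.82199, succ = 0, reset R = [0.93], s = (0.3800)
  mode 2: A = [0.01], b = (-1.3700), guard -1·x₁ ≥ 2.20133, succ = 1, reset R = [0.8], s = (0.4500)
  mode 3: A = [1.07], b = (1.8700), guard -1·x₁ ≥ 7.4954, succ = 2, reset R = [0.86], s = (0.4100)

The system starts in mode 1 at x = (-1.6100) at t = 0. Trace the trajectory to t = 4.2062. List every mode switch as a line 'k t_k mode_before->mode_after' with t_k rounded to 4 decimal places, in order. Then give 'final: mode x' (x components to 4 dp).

Mode 1: guard c·x = 3.8220 hit at Δt = 0.7709 (t = 0.7709), x⁻ = (-3.8220) → reset → x⁺ = (-3.1745), jump to mode 0
Mode 0: guard c·x = -0.9412 hit at Δt = 1.0104 (t = 1.7813), x⁻ = (-0.9412) → reset → x⁺ = (-0.8988), jump to mode 2
Mode 2: guard c·x = 2.2013 hit at Δt = 0.9401 (t = 2.7214), x⁻ = (-2.2013) → reset → x⁺ = (-1.3111), jump to mode 1
Mode 1: guard c·x = 3.8220 hit at Δt = 0.8936 (t = 3.6150), x⁻ = (-3.8220) → reset → x⁺ = (-3.1745), jump to mode 0
Mode 0: flow for 0.5912 to horizon, guard not reached → x = (-1.5759)

1 0.7709 1->0
2 1.7813 0->2
3 2.7214 2->1
4 3.6150 1->0
final: 0 -1.5759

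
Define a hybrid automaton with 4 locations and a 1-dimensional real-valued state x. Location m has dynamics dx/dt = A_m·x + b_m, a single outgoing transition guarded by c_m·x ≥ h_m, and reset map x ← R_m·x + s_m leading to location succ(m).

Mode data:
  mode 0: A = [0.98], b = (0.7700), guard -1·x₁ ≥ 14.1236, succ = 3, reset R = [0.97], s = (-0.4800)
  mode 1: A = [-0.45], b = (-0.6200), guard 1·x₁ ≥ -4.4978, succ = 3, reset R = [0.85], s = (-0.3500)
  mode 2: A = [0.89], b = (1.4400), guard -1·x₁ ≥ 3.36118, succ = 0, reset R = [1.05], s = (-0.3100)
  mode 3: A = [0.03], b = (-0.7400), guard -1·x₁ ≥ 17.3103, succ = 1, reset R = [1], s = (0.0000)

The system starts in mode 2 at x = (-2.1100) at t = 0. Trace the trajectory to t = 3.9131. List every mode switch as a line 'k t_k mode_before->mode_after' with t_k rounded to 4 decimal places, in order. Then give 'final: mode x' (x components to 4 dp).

1 1.4213 2->0
2 2.9257 0->3
final: 3 -15.3478

Mode 2: guard c·x = 3.3612 hit at Δt = 1.4213 (t = 1.4213), x⁻ = (-3.3612) → reset → x⁺ = (-3.8392), jump to mode 0
Mode 0: guard c·x = 14.1236 hit at Δt = 1.5044 (t = 2.9257), x⁻ = (-14.1236) → reset → x⁺ = (-14.1799), jump to mode 3
Mode 3: flow for 0.9874 to horizon, guard not reached → x = (-15.3478)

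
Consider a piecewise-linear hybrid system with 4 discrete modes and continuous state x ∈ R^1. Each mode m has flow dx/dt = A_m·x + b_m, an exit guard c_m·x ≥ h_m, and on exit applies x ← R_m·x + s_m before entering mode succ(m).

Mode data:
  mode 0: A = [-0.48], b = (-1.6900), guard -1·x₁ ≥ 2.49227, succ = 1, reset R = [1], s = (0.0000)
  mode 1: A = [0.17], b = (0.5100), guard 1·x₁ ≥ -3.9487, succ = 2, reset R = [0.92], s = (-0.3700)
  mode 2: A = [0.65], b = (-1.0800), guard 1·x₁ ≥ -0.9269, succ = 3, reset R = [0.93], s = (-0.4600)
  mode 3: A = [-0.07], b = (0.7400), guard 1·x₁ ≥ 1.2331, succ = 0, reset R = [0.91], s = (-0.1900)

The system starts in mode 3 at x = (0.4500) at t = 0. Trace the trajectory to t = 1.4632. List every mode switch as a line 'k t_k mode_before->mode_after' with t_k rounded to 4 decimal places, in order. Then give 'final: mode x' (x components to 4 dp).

Mode 3: guard c·x = 1.2331 hit at Δt = 1.1504 (t = 1.1504), x⁻ = (1.2331) → reset → x⁺ = (0.9321), jump to mode 0
Mode 0: flow for 0.3128 to horizon, guard not reached → x = (0.3113)

1 1.1504 3->0
final: 0 0.3113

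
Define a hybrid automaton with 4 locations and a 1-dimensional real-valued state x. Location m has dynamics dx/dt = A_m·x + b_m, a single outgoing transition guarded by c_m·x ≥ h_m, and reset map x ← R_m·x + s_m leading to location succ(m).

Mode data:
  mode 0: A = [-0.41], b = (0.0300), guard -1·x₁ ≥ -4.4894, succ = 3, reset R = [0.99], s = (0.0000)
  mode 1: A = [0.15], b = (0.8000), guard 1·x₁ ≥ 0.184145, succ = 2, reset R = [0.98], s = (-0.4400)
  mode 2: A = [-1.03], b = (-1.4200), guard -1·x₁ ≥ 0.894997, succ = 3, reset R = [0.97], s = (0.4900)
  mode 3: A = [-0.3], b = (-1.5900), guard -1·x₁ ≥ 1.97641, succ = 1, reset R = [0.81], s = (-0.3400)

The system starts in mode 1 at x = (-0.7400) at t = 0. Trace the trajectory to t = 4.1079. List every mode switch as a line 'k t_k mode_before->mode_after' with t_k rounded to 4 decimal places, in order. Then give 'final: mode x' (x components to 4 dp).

1 1.2221 1->2
2 2.0366 2->3
3 3.3454 3->1
final: 1 -1.5298

Mode 1: guard c·x = 0.1841 hit at Δt = 1.2221 (t = 1.2221), x⁻ = (0.1841) → reset → x⁺ = (-0.2595), jump to mode 2
Mode 2: guard c·x = 0.8950 hit at Δt = 0.8145 (t = 2.0366), x⁻ = (-0.8950) → reset → x⁺ = (-0.3781), jump to mode 3
Mode 3: guard c·x = 1.9764 hit at Δt = 1.3088 (t = 3.3454), x⁻ = (-1.9764) → reset → x⁺ = (-1.9409), jump to mode 1
Mode 1: flow for 0.7625 to horizon, guard not reached → x = (-1.5298)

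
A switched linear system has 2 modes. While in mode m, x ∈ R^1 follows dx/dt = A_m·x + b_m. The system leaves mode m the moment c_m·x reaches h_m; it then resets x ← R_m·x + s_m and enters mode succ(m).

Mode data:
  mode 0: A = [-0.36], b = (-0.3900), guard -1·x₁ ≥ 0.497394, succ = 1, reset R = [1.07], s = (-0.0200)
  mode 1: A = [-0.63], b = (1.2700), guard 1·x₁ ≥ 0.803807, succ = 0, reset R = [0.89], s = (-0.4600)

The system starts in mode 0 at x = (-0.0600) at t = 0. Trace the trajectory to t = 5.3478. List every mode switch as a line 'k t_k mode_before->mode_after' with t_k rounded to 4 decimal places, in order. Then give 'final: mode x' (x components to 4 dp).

1 1.5489 0->1
2 2.7407 1->0
3 5.0359 0->1
final: 1 -0.0940

Mode 0: guard c·x = 0.4974 hit at Δt = 1.5489 (t = 1.5489), x⁻ = (-0.4974) → reset → x⁺ = (-0.5522), jump to mode 1
Mode 1: guard c·x = 0.8038 hit at Δt = 1.1918 (t = 2.7407), x⁻ = (0.8038) → reset → x⁺ = (0.2554), jump to mode 0
Mode 0: guard c·x = 0.4974 hit at Δt = 2.2952 (t = 5.0359), x⁻ = (-0.4974) → reset → x⁺ = (-0.5522), jump to mode 1
Mode 1: flow for 0.3119 to horizon, guard not reached → x = (-0.0940)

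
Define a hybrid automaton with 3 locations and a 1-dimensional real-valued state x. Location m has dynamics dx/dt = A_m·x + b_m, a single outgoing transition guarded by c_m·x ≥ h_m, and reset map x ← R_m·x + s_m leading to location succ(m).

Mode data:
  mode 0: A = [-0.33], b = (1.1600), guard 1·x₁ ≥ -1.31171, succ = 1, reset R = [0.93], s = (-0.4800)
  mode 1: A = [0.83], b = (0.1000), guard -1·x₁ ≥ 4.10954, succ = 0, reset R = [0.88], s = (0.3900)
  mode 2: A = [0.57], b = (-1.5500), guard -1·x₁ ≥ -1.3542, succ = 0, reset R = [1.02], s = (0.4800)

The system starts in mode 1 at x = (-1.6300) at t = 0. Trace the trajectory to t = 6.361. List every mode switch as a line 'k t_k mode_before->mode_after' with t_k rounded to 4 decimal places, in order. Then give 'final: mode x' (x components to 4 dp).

Mode 1: guard c·x = 4.1095 hit at Δt = 1.1708 (t = 1.1708), x⁻ = (-4.1095) → reset → x⁺ = (-3.2264), jump to mode 0
Mode 0: guard c·x = -1.3117 hit at Δt = 1.0124 (t = 2.1832), x⁻ = (-1.3117) → reset → x⁺ = (-1.6999), jump to mode 1
Mode 1: guard c·x = 4.1095 hit at Δt = 1.1163 (t = 3.2995), x⁻ = (-4.1095) → reset → x⁺ = (-3.2264), jump to mode 0
Mode 0: guard c·x = -1.3117 hit at Δt = 1.0124 (t = 4.3119), x⁻ = (-1.3117) → reset → x⁺ = (-1.6999), jump to mode 1
Mode 1: guard c·x = 4.1095 hit at Δt = 1.1163 (t = 5.4281), x⁻ = (-4.1095) → reset → x⁺ = (-3.2264), jump to mode 0
Mode 0: flow for 0.9329 to horizon, guard not reached → x = (-1.4401)

1 1.1708 1->0
2 2.1832 0->1
3 3.2995 1->0
4 4.3119 0->1
5 5.4281 1->0
final: 0 -1.4401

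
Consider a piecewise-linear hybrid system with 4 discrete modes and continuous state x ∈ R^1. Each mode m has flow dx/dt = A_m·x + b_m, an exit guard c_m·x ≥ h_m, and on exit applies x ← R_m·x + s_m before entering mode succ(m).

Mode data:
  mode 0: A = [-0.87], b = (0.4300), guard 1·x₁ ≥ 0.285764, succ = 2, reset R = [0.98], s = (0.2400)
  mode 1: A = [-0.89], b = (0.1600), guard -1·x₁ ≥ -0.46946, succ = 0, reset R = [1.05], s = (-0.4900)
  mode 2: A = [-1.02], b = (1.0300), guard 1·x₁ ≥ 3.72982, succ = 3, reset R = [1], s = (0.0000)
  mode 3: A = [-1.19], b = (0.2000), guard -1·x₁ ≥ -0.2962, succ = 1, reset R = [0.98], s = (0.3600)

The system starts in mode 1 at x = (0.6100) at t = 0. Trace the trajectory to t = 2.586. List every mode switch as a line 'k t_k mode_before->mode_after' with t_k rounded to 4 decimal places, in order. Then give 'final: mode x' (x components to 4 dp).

1 0.4444 1->0
2 1.4297 0->2
final: 2 0.8592

Mode 1: guard c·x = -0.4695 hit at Δt = 0.4444 (t = 0.4444), x⁻ = (0.4695) → reset → x⁺ = (0.0029), jump to mode 0
Mode 0: guard c·x = 0.2858 hit at Δt = 0.9853 (t = 1.4297), x⁻ = (0.2858) → reset → x⁺ = (0.5200), jump to mode 2
Mode 2: flow for 1.1563 to horizon, guard not reached → x = (0.8592)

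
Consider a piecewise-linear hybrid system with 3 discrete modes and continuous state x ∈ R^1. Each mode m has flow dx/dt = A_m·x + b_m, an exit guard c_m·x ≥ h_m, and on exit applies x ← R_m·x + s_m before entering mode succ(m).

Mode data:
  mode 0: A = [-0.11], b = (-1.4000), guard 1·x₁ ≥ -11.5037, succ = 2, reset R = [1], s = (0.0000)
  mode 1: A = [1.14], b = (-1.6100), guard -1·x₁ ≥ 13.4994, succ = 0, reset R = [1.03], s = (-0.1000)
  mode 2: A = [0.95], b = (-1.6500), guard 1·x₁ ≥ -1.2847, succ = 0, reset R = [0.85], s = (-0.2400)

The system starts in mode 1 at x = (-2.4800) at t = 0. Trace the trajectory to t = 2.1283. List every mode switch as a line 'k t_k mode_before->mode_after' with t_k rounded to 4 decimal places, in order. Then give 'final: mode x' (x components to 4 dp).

Mode 1: guard c·x = 13.4994 hit at Δt = 1.1782 (t = 1.1782), x⁻ = (-13.4994) → reset → x⁺ = (-14.0044), jump to mode 0
Mode 0: flow for 0.9501 to horizon, guard not reached → x = (-13.8776)

1 1.1782 1->0
final: 0 -13.8776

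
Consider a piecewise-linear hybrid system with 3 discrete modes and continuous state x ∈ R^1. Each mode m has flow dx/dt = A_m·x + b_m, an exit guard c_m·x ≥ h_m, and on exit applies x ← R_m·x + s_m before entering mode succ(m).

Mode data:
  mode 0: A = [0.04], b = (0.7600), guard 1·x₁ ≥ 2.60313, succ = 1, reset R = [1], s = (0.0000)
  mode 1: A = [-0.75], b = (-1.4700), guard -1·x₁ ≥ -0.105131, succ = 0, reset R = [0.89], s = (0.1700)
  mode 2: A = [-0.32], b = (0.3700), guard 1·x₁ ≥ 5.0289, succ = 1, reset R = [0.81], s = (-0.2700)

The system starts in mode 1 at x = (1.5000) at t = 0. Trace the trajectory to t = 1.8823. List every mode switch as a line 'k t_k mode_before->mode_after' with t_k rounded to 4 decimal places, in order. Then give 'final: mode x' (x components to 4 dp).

Mode 1: guard c·x = -0.1051 hit at Δt = 0.6881 (t = 0.6881), x⁻ = (0.1051) → reset → x⁺ = (0.2636), jump to mode 0
Mode 0: flow for 1.1942 to horizon, guard not reached → x = (1.2061)

1 0.6881 1->0
final: 0 1.2061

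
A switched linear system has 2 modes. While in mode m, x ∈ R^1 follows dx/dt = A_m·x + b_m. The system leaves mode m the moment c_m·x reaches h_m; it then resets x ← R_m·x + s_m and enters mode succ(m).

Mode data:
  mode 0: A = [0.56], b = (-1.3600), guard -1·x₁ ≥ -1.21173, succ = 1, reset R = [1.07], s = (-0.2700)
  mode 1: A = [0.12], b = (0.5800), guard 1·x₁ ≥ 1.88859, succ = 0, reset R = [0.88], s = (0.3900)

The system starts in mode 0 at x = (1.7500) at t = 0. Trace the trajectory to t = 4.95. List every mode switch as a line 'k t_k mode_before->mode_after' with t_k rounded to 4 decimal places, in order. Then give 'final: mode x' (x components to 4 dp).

Mode 0: guard c·x = -1.2117 hit at Δt = 1.0429 (t = 1.0429), x⁻ = (1.2117) → reset → x⁺ = (1.0266), jump to mode 1
Mode 1: guard c·x = 1.8886 hit at Δt = 1.1437 (t = 2.1866), x⁻ = (1.8886) → reset → x⁺ = (2.0520), jump to mode 0
Mode 0: guard c·x = -1.2117 hit at Δt = 2.0943 (t = 4.2809), x⁻ = (1.2117) → reset → x⁺ = (1.0266), jump to mode 1
Mode 1: flow for 0.6691 to horizon, guard not reached → x = (1.5165)

1 1.0429 0->1
2 2.1866 1->0
3 4.2809 0->1
final: 1 1.5165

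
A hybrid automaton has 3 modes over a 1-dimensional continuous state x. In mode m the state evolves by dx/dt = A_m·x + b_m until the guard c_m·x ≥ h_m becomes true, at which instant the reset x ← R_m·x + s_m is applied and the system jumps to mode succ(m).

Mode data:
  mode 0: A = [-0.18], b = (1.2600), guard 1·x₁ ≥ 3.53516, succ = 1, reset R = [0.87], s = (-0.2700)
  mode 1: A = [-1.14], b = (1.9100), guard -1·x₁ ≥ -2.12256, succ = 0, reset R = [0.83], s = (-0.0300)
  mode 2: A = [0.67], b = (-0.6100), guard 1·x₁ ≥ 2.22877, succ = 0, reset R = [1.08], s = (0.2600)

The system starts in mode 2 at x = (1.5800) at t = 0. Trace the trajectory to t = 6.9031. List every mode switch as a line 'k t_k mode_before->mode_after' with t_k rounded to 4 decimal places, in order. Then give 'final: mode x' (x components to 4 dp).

Mode 2: guard c·x = 2.2288 hit at Δt = 1.0112 (t = 1.0112), x⁻ = (2.2288) → reset → x⁺ = (2.6671), jump to mode 0
Mode 0: guard c·x = 3.5352 hit at Δt = 1.2421 (t = 2.2533), x⁻ = (3.5352) → reset → x⁺ = (2.8056), jump to mode 1
Mode 1: guard c·x = -2.1226 hit at Δt = 0.8134 (t = 3.0667), x⁻ = (2.1226) → reset → x⁺ = (1.7317), jump to mode 0
Mode 0: guard c·x = 3.5352 hit at Δt = 2.3280 (t = 5.3947), x⁻ = (3.5352) → reset → x⁺ = (2.8056), jump to mode 1
Mode 1: guard c·x = -2.1226 hit at Δt = 0.8134 (t = 6.2081), x⁻ = (2.1226) → reset → x⁺ = (1.7317), jump to mode 0
Mode 0: flow for 0.6950 to horizon, guard not reached → x = (2.3512)

1 1.0112 2->0
2 2.2533 0->1
3 3.0667 1->0
4 5.3947 0->1
5 6.2081 1->0
final: 0 2.3512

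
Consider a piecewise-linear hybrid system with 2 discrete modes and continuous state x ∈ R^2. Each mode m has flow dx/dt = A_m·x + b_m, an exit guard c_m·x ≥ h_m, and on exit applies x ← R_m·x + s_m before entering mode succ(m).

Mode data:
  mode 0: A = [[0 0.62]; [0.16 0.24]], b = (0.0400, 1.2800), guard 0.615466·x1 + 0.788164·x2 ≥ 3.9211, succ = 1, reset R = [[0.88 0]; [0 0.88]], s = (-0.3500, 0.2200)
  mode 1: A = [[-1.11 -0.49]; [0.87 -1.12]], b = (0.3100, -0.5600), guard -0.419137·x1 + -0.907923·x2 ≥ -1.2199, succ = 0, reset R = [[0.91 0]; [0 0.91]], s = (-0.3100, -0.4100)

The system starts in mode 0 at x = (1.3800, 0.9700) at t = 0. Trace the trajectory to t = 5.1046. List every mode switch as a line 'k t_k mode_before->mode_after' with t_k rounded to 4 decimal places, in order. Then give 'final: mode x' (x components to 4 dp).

1 0.9770 0->1
2 1.8567 1->0
3 3.3689 0->1
4 4.1826 1->0
final: 0 0.7275 2.2749

Mode 0: guard c·x = 3.9211 hit at Δt = 0.9770 (t = 0.9770), x⁻ = (2.5772, 2.9625) → reset → x⁺ = (1.9179, 2.8270), jump to mode 1
Mode 1: guard c·x = -1.2199 hit at Δt = 0.8797 (t = 1.8567), x⁻ = (0.3969, 1.1604) → reset → x⁺ = (0.0511, 0.6460), jump to mode 0
Mode 0: guard c·x = 3.9211 hit at Δt = 1.5122 (t = 3.3689), x⁻ = (1.9267, 3.4704) → reset → x⁺ = (1.3455, 3.2740), jump to mode 1
Mode 1: guard c·x = -1.2199 hit at Δt = 0.8137 (t = 4.1826), x⁻ = (0.1777, 1.2616) → reset → x⁺ = (-0.1483, 0.7380), jump to mode 0
Mode 0: flow for 0.9220 to horizon, guard not reached → x = (0.7275, 2.2749)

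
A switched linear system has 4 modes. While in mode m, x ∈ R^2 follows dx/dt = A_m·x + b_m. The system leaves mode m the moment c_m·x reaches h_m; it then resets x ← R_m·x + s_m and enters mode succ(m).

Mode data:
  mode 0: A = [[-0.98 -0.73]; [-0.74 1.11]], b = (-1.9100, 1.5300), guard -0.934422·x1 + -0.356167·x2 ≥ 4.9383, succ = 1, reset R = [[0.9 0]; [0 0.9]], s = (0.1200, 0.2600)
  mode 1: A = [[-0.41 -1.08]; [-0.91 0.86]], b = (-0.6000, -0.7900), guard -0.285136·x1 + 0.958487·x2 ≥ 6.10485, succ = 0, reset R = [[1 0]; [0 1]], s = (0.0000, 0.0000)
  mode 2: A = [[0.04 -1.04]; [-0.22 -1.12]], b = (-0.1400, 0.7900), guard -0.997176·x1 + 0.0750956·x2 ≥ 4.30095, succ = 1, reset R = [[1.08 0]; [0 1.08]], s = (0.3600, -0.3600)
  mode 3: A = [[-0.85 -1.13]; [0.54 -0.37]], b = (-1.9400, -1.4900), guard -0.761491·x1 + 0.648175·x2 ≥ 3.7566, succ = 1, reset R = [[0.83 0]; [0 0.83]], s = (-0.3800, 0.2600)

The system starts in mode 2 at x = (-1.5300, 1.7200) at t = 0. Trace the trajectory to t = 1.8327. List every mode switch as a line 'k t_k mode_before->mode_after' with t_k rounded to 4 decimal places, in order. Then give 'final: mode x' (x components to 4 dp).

Mode 2: guard c·x = 4.3010 hit at Δt = 1.5136 (t = 1.5136), x⁻ = (-4.2068, 1.4122) → reset → x⁺ = (-4.1833, 1.1652), jump to mode 1
Mode 1: flow for 0.3191 to horizon, guard not reached → x = (-4.4616, 2.6718)

1 1.5136 2->1
final: 1 -4.4616 2.6718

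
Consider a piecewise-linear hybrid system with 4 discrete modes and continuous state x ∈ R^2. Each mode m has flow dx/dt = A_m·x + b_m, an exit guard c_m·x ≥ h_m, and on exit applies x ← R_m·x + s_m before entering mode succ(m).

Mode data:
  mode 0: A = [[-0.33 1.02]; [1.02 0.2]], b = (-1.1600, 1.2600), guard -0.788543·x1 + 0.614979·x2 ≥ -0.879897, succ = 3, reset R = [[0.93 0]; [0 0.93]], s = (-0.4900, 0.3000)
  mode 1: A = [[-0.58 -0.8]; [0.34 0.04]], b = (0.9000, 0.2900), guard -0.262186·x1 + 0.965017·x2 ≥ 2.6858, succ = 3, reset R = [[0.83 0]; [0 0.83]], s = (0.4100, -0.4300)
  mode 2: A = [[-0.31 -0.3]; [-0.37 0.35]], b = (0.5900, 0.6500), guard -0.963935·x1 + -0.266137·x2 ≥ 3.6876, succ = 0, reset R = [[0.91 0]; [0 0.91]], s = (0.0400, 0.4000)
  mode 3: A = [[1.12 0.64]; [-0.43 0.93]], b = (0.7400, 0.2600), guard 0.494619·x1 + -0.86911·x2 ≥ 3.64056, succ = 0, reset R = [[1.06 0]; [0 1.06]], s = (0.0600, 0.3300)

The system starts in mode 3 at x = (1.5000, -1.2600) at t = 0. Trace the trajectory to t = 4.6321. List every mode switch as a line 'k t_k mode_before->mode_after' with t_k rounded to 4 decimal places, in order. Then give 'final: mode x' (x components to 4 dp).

Mode 3: guard c·x = 3.6406 hit at Δt = 0.6097 (t = 0.6097), x⁻ = (2.6026, -2.7077) → reset → x⁺ = (2.8188, -2.5401), jump to mode 0
Mode 0: guard c·x = -0.8799 hit at Δt = 0.7114 (t = 1.3211), x⁻ = (0.5243, -0.7586) → reset → x⁺ = (-0.0024, -0.4055), jump to mode 3
Mode 3: guard c·x = 3.6406 hit at Δt = 2.1193 (t = 3.4404), x⁻ = (2.3121, -2.8730) → reset → x⁺ = (2.5108, -2.7154), jump to mode 0
Mode 0: guard c·x = -0.8799 hit at Δt = 0.6890 (t = 4.1294), x⁻ = (0.1265, -1.2685) → reset → x⁺ = (-0.3723, -0.8797), jump to mode 3
Mode 3: flow for 0.5027 to horizon, guard not reached → x = (-0.5777, -1.1131)

1 0.6097 3->0
2 1.3211 0->3
3 3.4404 3->0
4 4.1294 0->3
final: 3 -0.5777 -1.1131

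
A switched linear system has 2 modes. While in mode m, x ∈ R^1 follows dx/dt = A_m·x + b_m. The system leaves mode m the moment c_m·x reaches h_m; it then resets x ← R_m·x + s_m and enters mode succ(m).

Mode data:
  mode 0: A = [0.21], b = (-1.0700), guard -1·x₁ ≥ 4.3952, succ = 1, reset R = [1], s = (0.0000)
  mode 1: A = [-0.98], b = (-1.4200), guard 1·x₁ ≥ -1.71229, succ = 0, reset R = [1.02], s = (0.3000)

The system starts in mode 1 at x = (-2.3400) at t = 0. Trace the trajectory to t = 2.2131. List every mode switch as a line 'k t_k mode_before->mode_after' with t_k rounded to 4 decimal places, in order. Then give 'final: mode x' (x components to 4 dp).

1 1.2439 1->0
final: 0 -2.9232

Mode 1: guard c·x = -1.7123 hit at Δt = 1.2439 (t = 1.2439), x⁻ = (-1.7123) → reset → x⁺ = (-1.4465), jump to mode 0
Mode 0: flow for 0.9692 to horizon, guard not reached → x = (-2.9232)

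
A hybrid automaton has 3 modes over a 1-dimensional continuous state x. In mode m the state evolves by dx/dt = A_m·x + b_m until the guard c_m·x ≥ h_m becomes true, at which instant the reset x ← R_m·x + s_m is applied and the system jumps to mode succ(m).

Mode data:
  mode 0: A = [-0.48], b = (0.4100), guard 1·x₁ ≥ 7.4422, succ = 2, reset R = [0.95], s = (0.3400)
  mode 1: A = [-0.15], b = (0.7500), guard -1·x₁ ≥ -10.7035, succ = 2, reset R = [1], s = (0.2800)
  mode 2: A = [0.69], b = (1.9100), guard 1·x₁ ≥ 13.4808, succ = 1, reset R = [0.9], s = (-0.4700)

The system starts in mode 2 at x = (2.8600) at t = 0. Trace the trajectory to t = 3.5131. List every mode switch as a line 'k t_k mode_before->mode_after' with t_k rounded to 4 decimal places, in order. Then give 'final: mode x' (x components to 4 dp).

Mode 2: guard c·x = 13.4808 hit at Δt = 1.5366 (t = 1.5366), x⁻ = (13.4808) → reset → x⁺ = (11.6627), jump to mode 1
Mode 1: guard c·x = -10.7035 hit at Δt = 1.0363 (t = 2.5729), x⁻ = (10.7035) → reset → x⁺ = (10.9835), jump to mode 2
Mode 2: guard c·x = 13.4808 hit at Δt = 0.2418 (t = 2.8148), x⁻ = (13.4808) → reset → x⁺ = (11.6627), jump to mode 1
Mode 1: flow for 0.6983 to horizon, guard not reached → x = (11.0001)

1 1.5366 2->1
2 2.5729 1->2
3 2.8148 2->1
final: 1 11.0001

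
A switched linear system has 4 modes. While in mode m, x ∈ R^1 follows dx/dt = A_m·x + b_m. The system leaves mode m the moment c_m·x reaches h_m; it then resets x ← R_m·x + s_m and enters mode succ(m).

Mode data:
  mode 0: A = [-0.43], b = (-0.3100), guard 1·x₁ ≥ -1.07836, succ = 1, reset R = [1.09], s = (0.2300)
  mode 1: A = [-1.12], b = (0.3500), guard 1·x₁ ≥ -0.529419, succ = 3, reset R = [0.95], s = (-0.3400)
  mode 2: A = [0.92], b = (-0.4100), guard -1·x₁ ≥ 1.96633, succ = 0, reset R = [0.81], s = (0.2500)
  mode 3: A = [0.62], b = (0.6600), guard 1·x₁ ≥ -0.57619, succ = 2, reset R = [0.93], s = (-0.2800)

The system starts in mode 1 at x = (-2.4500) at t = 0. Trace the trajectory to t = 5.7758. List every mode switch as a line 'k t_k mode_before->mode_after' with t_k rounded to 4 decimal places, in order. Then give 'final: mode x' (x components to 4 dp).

1 1.0609 1->3
2 2.3355 3->2
3 3.0400 2->0
4 4.3276 0->1
5 4.6861 1->3
final: 3 -0.6291

Mode 1: guard c·x = -0.5294 hit at Δt = 1.0609 (t = 1.0609), x⁻ = (-0.5294) → reset → x⁺ = (-0.8429), jump to mode 3
Mode 3: guard c·x = -0.5762 hit at Δt = 1.2746 (t = 2.3355), x⁻ = (-0.5762) → reset → x⁺ = (-0.8159), jump to mode 2
Mode 2: guard c·x = 1.9663 hit at Δt = 0.7045 (t = 3.0400), x⁻ = (-1.9663) → reset → x⁺ = (-1.3427), jump to mode 0
Mode 0: guard c·x = -1.0784 hit at Δt = 1.2876 (t = 4.3276), x⁻ = (-1.0784) → reset → x⁺ = (-0.9454), jump to mode 1
Mode 1: guard c·x = -0.5294 hit at Δt = 0.3585 (t = 4.6861), x⁻ = (-0.5294) → reset → x⁺ = (-0.8429), jump to mode 3
Mode 3: flow for 1.0897 to horizon, guard not reached → x = (-0.6291)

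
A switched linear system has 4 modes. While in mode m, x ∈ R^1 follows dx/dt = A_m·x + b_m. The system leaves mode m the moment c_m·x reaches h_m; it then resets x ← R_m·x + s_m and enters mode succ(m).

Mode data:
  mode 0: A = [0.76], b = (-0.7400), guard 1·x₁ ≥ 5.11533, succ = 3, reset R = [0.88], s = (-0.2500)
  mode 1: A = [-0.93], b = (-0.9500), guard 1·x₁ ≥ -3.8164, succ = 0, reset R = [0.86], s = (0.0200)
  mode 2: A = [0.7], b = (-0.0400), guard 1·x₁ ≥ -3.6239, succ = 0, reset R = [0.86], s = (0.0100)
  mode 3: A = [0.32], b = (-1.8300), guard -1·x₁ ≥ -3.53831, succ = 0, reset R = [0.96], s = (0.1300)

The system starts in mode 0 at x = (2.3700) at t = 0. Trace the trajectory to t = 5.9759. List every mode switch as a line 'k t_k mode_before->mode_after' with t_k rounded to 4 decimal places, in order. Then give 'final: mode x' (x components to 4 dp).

Mode 0: guard c·x = 5.1153 hit at Δt = 1.4306 (t = 1.4306), x⁻ = (5.1153) → reset → x⁺ = (4.2515), jump to mode 3
Mode 3: guard c·x = -3.5383 hit at Δt = 1.2379 (t = 2.6685), x⁻ = (3.5383) → reset → x⁺ = (3.5268), jump to mode 0
Mode 0: guard c·x = 5.1153 hit at Δt = 0.6366 (t = 3.3051), x⁻ = (5.1153) → reset → x⁺ = (4.2515), jump to mode 3
Mode 3: guard c·x = -3.5383 hit at Δt = 1.2379 (t = 4.5430), x⁻ = (3.5383) → reset → x⁺ = (3.5268), jump to mode 0
Mode 0: guard c·x = 5.1153 hit at Δt = 0.6366 (t = 5.1795), x⁻ = (5.1153) → reset → x⁺ = (4.2515), jump to mode 3
Mode 3: flow for 0.7964 to horizon, guard not reached → x = (3.8256)

1 1.4306 0->3
2 2.6685 3->0
3 3.3051 0->3
4 4.5430 3->0
5 5.1795 0->3
final: 3 3.8256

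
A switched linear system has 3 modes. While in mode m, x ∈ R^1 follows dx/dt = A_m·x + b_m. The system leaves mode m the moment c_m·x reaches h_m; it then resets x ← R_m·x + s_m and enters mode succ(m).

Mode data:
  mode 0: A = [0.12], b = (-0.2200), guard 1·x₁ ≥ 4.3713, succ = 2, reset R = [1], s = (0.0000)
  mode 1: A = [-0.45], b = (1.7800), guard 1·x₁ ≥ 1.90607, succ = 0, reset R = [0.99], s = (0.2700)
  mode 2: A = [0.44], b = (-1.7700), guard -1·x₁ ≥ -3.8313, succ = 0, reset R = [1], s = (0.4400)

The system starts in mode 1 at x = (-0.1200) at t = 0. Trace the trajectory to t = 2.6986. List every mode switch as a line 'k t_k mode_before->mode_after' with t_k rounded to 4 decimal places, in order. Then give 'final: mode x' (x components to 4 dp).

Mode 1: guard c·x = 1.9061 hit at Δt = 1.5276 (t = 1.5276), x⁻ = (1.9061) → reset → x⁺ = (2.1570), jump to mode 0
Mode 0: flow for 1.1710 to horizon, guard not reached → x = (2.2058)

1 1.5276 1->0
final: 0 2.2058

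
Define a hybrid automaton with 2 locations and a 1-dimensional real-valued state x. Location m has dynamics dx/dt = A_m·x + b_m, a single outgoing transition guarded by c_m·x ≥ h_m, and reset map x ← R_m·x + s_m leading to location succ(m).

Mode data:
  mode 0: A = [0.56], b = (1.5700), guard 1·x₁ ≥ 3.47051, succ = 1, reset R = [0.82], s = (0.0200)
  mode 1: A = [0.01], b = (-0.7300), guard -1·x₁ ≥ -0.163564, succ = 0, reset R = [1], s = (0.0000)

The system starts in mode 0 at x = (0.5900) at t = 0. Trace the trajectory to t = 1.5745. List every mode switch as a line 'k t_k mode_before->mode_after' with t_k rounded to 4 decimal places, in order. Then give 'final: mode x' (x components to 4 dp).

Mode 0: guard c·x = 3.4705 hit at Δt = 1.0974 (t = 1.0974), x⁻ = (3.4705) → reset → x⁺ = (2.8658), jump to mode 1
Mode 1: flow for 0.4771 to horizon, guard not reached → x = (2.5304)

1 1.0974 0->1
final: 1 2.5304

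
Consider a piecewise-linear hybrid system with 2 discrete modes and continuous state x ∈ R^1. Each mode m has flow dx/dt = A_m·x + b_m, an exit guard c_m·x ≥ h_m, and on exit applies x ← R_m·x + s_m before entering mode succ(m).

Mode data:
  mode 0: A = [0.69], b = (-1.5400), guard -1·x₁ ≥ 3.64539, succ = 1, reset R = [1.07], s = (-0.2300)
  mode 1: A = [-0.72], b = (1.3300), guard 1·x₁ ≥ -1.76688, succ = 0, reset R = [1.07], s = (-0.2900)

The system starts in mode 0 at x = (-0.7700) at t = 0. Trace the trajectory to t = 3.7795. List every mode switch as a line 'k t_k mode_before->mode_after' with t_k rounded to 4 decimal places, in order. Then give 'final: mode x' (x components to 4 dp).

1 0.9737 0->1
2 1.6726 1->0
3 2.0881 0->1
4 2.7870 1->0
5 3.2024 0->1
final: 1 -2.0982

Mode 0: guard c·x = 3.6454 hit at Δt = 0.9737 (t = 0.9737), x⁻ = (-3.6454) → reset → x⁺ = (-4.1306), jump to mode 1
Mode 1: guard c·x = -1.7669 hit at Δt = 0.6989 (t = 1.6726), x⁻ = (-1.7669) → reset → x⁺ = (-2.1806), jump to mode 0
Mode 0: guard c·x = 3.6454 hit at Δt = 0.4155 (t = 2.0881), x⁻ = (-3.6454) → reset → x⁺ = (-4.1306), jump to mode 1
Mode 1: guard c·x = -1.7669 hit at Δt = 0.6989 (t = 2.7870), x⁻ = (-1.7669) → reset → x⁺ = (-2.1806), jump to mode 0
Mode 0: guard c·x = 3.6454 hit at Δt = 0.4155 (t = 3.2024), x⁻ = (-3.6454) → reset → x⁺ = (-4.1306), jump to mode 1
Mode 1: flow for 0.5771 to horizon, guard not reached → x = (-2.0982)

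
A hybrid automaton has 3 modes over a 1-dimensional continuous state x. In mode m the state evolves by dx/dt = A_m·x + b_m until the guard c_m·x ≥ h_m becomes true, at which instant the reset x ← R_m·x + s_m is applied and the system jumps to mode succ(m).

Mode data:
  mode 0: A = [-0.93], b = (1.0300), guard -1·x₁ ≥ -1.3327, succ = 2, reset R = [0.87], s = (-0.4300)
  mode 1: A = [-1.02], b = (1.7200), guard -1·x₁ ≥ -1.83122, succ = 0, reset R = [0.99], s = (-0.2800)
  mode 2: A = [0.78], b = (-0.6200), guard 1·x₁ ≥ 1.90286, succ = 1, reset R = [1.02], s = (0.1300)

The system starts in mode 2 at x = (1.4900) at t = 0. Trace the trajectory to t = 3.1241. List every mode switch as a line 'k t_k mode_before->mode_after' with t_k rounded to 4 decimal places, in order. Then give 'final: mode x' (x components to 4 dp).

1 0.5977 2->1
2 1.5545 1->0
3 2.2385 0->2
final: 2 0.6643

Mode 2: guard c·x = 1.9029 hit at Δt = 0.5977 (t = 0.5977), x⁻ = (1.9029) → reset → x⁺ = (2.0709), jump to mode 1
Mode 1: guard c·x = -1.8312 hit at Δt = 0.9568 (t = 1.5545), x⁻ = (1.8312) → reset → x⁺ = (1.5329), jump to mode 0
Mode 0: guard c·x = -1.3327 hit at Δt = 0.6840 (t = 2.2385), x⁻ = (1.3327) → reset → x⁺ = (0.7294), jump to mode 2
Mode 2: flow for 0.8856 to horizon, guard not reached → x = (0.6643)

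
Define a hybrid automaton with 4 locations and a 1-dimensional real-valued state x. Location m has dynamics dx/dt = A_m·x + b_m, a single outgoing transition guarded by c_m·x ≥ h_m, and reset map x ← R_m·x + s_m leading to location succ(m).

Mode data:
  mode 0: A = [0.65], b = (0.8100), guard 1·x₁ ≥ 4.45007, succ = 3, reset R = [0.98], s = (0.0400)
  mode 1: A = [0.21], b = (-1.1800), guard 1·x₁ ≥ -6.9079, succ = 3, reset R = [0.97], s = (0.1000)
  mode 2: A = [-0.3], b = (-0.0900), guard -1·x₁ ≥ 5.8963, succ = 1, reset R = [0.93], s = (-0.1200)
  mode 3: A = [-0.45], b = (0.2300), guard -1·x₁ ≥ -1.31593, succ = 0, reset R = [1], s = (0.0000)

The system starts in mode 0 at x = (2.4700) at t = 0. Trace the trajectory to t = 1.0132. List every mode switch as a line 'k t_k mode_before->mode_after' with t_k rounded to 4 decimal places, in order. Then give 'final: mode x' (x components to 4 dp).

1 0.6571 0->3
final: 3 3.8251

Mode 0: guard c·x = 4.4501 hit at Δt = 0.6571 (t = 0.6571), x⁻ = (4.4501) → reset → x⁺ = (4.4011), jump to mode 3
Mode 3: flow for 0.3561 to horizon, guard not reached → x = (3.8251)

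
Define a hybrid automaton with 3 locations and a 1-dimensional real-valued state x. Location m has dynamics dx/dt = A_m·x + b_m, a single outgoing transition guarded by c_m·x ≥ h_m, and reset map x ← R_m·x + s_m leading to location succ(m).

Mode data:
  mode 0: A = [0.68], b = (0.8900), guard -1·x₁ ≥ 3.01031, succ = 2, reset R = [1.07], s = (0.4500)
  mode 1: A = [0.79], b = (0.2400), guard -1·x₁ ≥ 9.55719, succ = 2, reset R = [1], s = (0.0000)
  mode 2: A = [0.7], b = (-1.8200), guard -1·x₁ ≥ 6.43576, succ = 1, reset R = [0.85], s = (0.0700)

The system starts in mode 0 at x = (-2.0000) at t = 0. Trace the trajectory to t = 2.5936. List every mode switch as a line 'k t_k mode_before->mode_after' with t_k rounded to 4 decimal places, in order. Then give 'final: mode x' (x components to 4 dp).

Mode 0: guard c·x = 3.0103 hit at Δt = 1.3248 (t = 1.3248), x⁻ = (-3.0103) → reset → x⁺ = (-2.7710), jump to mode 2
Mode 2: guard c·x = 6.4358 hit at Δt = 0.7431 (t = 2.0679), x⁻ = (-6.4358) → reset → x⁺ = (-5.4004), jump to mode 1
Mode 1: flow for 0.5257 to horizon, guard not reached → x = (-8.0243)

1 1.3248 0->2
2 2.0679 2->1
final: 1 -8.0243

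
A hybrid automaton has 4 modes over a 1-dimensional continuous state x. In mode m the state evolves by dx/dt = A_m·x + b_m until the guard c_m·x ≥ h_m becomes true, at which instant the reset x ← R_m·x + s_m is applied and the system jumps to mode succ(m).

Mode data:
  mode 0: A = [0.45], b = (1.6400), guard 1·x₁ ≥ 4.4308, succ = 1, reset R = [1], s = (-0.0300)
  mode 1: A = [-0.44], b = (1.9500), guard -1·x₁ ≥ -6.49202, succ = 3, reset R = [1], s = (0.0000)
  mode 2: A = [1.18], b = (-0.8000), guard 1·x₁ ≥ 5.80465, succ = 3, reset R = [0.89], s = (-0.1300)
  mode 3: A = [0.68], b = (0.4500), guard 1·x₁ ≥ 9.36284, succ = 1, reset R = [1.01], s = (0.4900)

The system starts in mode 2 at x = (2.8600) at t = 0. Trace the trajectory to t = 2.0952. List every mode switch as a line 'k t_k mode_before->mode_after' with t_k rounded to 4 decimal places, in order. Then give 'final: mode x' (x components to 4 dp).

Mode 2: guard c·x = 5.8046 hit at Δt = 0.7239 (t = 0.7239), x⁻ = (5.8046) → reset → x⁺ = (5.0361), jump to mode 3
Mode 3: guard c·x = 9.3628 hit at Δt = 0.8308 (t = 1.5547), x⁻ = (9.3628) → reset → x⁺ = (9.9465), jump to mode 1
Mode 1: flow for 0.5405 to horizon, guard not reached → x = (8.7793)

1 0.7239 2->3
2 1.5547 3->1
final: 1 8.7793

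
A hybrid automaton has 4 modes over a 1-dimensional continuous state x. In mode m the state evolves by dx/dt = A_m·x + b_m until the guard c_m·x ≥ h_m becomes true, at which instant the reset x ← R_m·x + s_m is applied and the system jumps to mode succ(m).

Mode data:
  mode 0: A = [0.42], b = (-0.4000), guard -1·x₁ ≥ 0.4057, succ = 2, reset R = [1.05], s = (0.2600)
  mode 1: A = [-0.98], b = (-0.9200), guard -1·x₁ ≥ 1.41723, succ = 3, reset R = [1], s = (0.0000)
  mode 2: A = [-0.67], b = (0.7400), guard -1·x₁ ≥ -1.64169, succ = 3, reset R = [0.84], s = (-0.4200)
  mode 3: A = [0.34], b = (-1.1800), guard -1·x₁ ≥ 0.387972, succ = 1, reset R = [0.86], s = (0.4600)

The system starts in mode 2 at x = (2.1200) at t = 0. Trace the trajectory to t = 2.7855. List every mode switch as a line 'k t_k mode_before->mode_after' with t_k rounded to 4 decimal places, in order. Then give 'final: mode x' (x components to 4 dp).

1 0.9504 2->3
2 2.2133 3->1
final: 1 -0.3308

Mode 2: guard c·x = -1.6417 hit at Δt = 0.9504 (t = 0.9504), x⁻ = (1.6417) → reset → x⁺ = (0.9590), jump to mode 3
Mode 3: guard c·x = 0.3880 hit at Δt = 1.2629 (t = 2.2133), x⁻ = (-0.3880) → reset → x⁺ = (0.1263), jump to mode 1
Mode 1: flow for 0.5722 to horizon, guard not reached → x = (-0.3308)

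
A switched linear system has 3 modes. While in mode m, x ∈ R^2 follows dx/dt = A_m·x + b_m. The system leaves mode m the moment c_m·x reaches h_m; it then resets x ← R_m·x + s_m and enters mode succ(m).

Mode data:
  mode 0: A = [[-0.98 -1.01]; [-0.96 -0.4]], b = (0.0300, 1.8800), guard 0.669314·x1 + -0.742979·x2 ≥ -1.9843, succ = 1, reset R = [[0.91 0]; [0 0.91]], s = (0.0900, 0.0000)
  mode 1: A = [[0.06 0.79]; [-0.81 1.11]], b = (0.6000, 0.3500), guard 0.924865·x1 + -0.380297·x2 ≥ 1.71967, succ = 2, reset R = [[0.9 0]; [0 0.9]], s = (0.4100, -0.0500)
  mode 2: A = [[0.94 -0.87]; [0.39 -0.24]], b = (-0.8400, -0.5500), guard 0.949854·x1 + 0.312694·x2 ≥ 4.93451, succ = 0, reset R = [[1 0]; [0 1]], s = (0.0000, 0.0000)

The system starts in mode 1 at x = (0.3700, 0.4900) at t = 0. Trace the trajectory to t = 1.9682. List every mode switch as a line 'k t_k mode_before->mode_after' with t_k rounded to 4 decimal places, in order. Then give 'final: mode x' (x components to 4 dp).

Mode 1: guard c·x = 1.7197 hit at Δt = 1.4155 (t = 1.4155), x⁻ = (2.1787, 0.7766) → reset → x⁺ = (2.3708, 0.6489), jump to mode 2
Mode 2: flow for 0.5527 to horizon, guard not reached → x = (2.9250, 0.8159)

1 1.4155 1->2
final: 2 2.9250 0.8159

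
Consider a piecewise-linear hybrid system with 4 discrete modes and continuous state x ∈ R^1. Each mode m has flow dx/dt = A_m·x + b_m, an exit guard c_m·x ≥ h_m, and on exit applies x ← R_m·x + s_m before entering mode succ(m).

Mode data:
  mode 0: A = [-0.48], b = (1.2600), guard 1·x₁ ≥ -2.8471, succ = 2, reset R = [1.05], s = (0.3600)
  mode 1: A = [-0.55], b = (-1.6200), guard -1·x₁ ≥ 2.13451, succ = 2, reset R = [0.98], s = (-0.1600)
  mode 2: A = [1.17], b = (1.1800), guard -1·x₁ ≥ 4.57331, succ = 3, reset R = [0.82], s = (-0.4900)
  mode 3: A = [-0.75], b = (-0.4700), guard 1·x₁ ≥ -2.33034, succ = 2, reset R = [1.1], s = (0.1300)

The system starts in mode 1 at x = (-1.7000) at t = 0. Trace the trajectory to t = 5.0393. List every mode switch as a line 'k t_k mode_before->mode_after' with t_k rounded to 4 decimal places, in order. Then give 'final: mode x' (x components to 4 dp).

1 0.7801 1->2
2 1.6804 2->3
3 2.6829 3->2
4 3.4667 2->3
5 4.4692 3->2
final: 2 -3.7847

Mode 1: guard c·x = 2.1345 hit at Δt = 0.7801 (t = 0.7801), x⁻ = (-2.1345) → reset → x⁺ = (-2.2518), jump to mode 2
Mode 2: guard c·x = 4.5733 hit at Δt = 0.9003 (t = 1.6804), x⁻ = (-4.5733) → reset → x⁺ = (-4.2401), jump to mode 3
Mode 3: guard c·x = -2.3303 hit at Δt = 1.0025 (t = 2.6829), x⁻ = (-2.3303) → reset → x⁺ = (-2.4334), jump to mode 2
Mode 2: guard c·x = 4.5733 hit at Δt = 0.7838 (t = 3.4667), x⁻ = (-4.5733) → reset → x⁺ = (-4.2401), jump to mode 3
Mode 3: guard c·x = -2.3303 hit at Δt = 1.0025 (t = 4.4692), x⁻ = (-2.3303) → reset → x⁺ = (-2.4334), jump to mode 2
Mode 2: flow for 0.5701 to horizon, guard not reached → x = (-3.7847)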